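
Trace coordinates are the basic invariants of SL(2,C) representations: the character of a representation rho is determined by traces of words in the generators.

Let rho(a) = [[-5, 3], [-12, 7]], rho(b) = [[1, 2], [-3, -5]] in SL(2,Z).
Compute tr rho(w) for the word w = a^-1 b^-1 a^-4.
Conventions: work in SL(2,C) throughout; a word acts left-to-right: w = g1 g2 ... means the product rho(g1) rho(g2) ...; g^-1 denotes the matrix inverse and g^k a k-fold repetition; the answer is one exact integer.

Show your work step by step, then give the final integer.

-349

rho(a^-1) = [[7, -3], [12, -5]]
... * rho(b^-1) = [[-5, -2], [3, 1]]  ->  [[-44, -17], [-75, -29]]
... * rho(a^-1) = [[7, -3], [12, -5]]  ->  [[-512, 217], [-873, 370]]
... * rho(a^-1) = [[7, -3], [12, -5]]  ->  [[-980, 451], [-1671, 769]]
... * rho(a^-1) = [[7, -3], [12, -5]]  ->  [[-1448, 685], [-2469, 1168]]
... * rho(a^-1) = [[7, -3], [12, -5]]  ->  [[-1916, 919], [-3267, 1567]]
tr = -1916 + 1567 = -349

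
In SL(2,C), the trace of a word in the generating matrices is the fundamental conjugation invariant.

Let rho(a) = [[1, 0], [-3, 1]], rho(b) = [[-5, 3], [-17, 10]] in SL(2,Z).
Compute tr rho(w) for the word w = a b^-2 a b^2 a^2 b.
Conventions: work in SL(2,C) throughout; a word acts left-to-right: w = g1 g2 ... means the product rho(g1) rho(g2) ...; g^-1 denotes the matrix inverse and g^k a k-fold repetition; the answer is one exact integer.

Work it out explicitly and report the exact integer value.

rho(a) = [[1, 0], [-3, 1]]
... * rho(b^-1) = [[10, -3], [17, -5]]  ->  [[10, -3], [-13, 4]]
... * rho(b^-1) = [[10, -3], [17, -5]]  ->  [[49, -15], [-62, 19]]
... * rho(a) = [[1, 0], [-3, 1]]  ->  [[94, -15], [-119, 19]]
... * rho(b) = [[-5, 3], [-17, 10]]  ->  [[-215, 132], [272, -167]]
... * rho(b) = [[-5, 3], [-17, 10]]  ->  [[-1169, 675], [1479, -854]]
... * rho(a) = [[1, 0], [-3, 1]]  ->  [[-3194, 675], [4041, -854]]
... * rho(a) = [[1, 0], [-3, 1]]  ->  [[-5219, 675], [6603, -854]]
... * rho(b) = [[-5, 3], [-17, 10]]  ->  [[14620, -8907], [-18497, 11269]]
tr = 14620 + 11269 = 25889

25889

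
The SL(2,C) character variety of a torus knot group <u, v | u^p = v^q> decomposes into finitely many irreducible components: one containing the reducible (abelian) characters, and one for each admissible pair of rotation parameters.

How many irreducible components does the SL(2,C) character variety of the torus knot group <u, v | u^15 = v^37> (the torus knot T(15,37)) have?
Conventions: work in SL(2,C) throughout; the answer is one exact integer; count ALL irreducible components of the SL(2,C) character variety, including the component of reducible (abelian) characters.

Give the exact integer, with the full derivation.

In the torus knot group T(15,37), u^15 = v^37 is central, so an irreducible representation sends it to +I or -I (Schur).
On an irreducible component, tr(u) is locked at 2*cos(pi*alpha/15) for some alpha in 1..14, and tr(v) at 2*cos(pi*beta/37) for some beta in 1..36.
Consistency of u^15 = (-1)^alpha I with v^37 = (-1)^beta I forces alpha = beta (mod 2).
count pairs: odd alpha (7 choices) x odd beta (18), plus even alpha (7) x even beta (18): 7*18 + 7*18 = 252.
Total: 252 irreducible-character components + 1 reducible (abelian) component = 253.

253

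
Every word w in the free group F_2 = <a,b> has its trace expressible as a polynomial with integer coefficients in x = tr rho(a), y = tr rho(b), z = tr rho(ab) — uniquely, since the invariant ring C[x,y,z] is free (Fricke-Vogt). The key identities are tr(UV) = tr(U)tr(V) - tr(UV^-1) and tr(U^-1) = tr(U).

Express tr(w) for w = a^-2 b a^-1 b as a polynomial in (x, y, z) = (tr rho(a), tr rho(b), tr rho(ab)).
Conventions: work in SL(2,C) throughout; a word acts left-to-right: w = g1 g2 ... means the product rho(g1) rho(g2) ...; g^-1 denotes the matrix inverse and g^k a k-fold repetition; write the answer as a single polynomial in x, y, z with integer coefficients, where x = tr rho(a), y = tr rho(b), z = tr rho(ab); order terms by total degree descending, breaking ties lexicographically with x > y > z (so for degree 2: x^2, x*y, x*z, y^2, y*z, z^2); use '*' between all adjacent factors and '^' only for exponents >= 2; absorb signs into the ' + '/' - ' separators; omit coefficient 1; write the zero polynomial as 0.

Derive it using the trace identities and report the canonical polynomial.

and tr(b^2) = tr(b)*tr(b) - tr(1) = y^2 - 2
tr(b^2 a) = tr(b)*tr(a b) - tr(a) = y*z - x
tr(b a^-1 b) = tr(b^2)*tr(a) - tr(b^2 a) = x*y^2 - y*z - x
tr(b a b a) = tr(b a)*tr(b a) - tr(1)   [split at repeated b] = z^2 - 2
and tr(b a^-1 b a) = tr(b a b)*tr(a) - tr(b a b a) = x*y*z - x^2 - z^2 + 2
tr(a^-1 b a^-1 b) = tr(b a^-1 b)*tr(a) - tr(b a^-1 b a) = x^2*y^2 - 2*x*y*z + z^2 - 2
tr(a^-2 b a^-1 b) = tr(a^-1 b a^-1 b)*tr(a) - tr(a^-1 b a^-1 b a) = x^3*y^2 - 2*x^2*y*z - x*y^2 + x*z^2 + y*z - x

x^3*y^2 - 2*x^2*y*z - x*y^2 + x*z^2 + y*z - x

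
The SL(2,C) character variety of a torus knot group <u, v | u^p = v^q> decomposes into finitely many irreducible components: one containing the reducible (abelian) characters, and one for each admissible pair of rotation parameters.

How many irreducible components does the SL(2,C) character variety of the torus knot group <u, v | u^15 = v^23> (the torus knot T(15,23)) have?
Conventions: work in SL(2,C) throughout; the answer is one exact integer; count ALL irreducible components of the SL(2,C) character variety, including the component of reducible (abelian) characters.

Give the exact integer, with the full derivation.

155

For T(15,23): irreducibility forces the central element u^15 = v^23 to one of +I, -I.
This locks tr(u) to 2*cos(pi*alpha/15), alpha in 1..14, and tr(v) to 2*cos(pi*beta/23), beta in 1..22, on each component of irreducible characters.
u^15 = (-1)^alpha I and v^23 = (-1)^beta I must agree, so alpha and beta have equal parity.
Counting: 7 odd alphas x 11 odd betas + 7 even alphas x 11 even betas = 77 + 77 = 154.
components with irreducible characters: 154; plus the single component of reducible (abelian) characters: total 155.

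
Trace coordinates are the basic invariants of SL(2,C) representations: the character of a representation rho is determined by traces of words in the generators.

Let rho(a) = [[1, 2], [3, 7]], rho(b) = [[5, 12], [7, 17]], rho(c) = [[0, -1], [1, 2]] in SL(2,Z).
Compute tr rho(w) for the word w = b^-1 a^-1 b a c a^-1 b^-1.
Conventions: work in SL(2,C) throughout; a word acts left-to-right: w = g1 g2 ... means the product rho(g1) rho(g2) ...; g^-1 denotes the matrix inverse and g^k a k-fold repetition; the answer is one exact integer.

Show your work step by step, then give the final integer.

rho(b^-1) = [[17, -12], [-7, 5]]
... * rho(a^-1) = [[7, -2], [-3, 1]]  ->  [[155, -46], [-64, 19]]
... * rho(b) = [[5, 12], [7, 17]]  ->  [[453, 1078], [-187, -445]]
... * rho(a) = [[1, 2], [3, 7]]  ->  [[3687, 8452], [-1522, -3489]]
... * rho(c) = [[0, -1], [1, 2]]  ->  [[8452, 13217], [-3489, -5456]]
... * rho(a^-1) = [[7, -2], [-3, 1]]  ->  [[19513, -3687], [-8055, 1522]]
... * rho(b^-1) = [[17, -12], [-7, 5]]  ->  [[357530, -252591], [-147589, 104270]]
tr = 357530 + 104270 = 461800

461800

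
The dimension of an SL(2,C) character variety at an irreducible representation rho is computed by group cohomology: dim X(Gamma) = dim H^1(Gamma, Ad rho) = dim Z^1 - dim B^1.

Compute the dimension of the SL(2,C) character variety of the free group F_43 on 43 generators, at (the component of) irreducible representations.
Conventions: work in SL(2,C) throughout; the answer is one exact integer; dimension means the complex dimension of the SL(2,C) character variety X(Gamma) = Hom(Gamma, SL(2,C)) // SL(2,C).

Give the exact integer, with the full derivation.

Here Gamma is free of rank 43 — no relator constrains a cocycle.
A cocycle picks one sl_2 vector per generator freely, giving dim Z^1 = 3*43 = 129.
At an irreducible rho the centralizer of the image in sl_2 is 0, so the coboundary map sl_2 -> Z^1 is injective: dim B^1 = 3.
Therefore dim X = 129 - 3 = 126.

126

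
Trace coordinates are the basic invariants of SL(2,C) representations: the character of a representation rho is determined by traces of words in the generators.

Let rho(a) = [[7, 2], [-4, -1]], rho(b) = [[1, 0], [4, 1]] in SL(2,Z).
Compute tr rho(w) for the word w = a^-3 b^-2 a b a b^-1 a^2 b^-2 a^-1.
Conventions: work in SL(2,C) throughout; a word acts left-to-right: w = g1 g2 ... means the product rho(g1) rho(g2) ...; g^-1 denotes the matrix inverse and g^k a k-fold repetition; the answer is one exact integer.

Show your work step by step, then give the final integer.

rho(a^-1) = [[-1, -2], [4, 7]]
... * rho(a^-1) = [[-1, -2], [4, 7]]  ->  [[-7, -12], [24, 41]]
... * rho(a^-1) = [[-1, -2], [4, 7]]  ->  [[-41, -70], [140, 239]]
... * rho(b^-1) = [[1, 0], [-4, 1]]  ->  [[239, -70], [-816, 239]]
... * rho(b^-1) = [[1, 0], [-4, 1]]  ->  [[519, -70], [-1772, 239]]
... * rho(a) = [[7, 2], [-4, -1]]  ->  [[3913, 1108], [-13360, -3783]]
... * rho(b) = [[1, 0], [4, 1]]  ->  [[8345, 1108], [-28492, -3783]]
... * rho(a) = [[7, 2], [-4, -1]]  ->  [[53983, 15582], [-184312, -53201]]
... * rho(b^-1) = [[1, 0], [-4, 1]]  ->  [[-8345, 15582], [28492, -53201]]
... * rho(a) = [[7, 2], [-4, -1]]  ->  [[-120743, -32272], [412248, 110185]]
... * rho(a) = [[7, 2], [-4, -1]]  ->  [[-716113, -209214], [2444996, 714311]]
... * rho(b^-1) = [[1, 0], [-4, 1]]  ->  [[120743, -209214], [-412248, 714311]]
... * rho(b^-1) = [[1, 0], [-4, 1]]  ->  [[957599, -209214], [-3269492, 714311]]
... * rho(a^-1) = [[-1, -2], [4, 7]]  ->  [[-1794455, -3379696], [6126736, 11539161]]
tr = -1794455 + 11539161 = 9744706

9744706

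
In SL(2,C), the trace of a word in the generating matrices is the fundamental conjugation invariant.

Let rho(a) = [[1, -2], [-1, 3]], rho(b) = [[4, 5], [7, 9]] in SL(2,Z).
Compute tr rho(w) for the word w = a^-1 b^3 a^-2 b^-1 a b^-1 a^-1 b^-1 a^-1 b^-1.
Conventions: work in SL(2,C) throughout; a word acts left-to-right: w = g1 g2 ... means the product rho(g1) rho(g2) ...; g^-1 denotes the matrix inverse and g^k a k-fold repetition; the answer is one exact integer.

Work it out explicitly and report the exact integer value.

1143396510

rho(a^-1) = [[3, 2], [1, 1]]
... * rho(b) = [[4, 5], [7, 9]]  ->  [[26, 33], [11, 14]]
... * rho(b) = [[4, 5], [7, 9]]  ->  [[335, 427], [142, 181]]
... * rho(b) = [[4, 5], [7, 9]]  ->  [[4329, 5518], [1835, 2339]]
... * rho(a^-1) = [[3, 2], [1, 1]]  ->  [[18505, 14176], [7844, 6009]]
... * rho(a^-1) = [[3, 2], [1, 1]]  ->  [[69691, 51186], [29541, 21697]]
... * rho(b^-1) = [[9, -5], [-7, 4]]  ->  [[268917, -143711], [113990, -60917]]
... * rho(a) = [[1, -2], [-1, 3]]  ->  [[412628, -968967], [174907, -410731]]
... * rho(b^-1) = [[9, -5], [-7, 4]]  ->  [[10496421, -5939008], [4449280, -2517459]]
... * rho(a^-1) = [[3, 2], [1, 1]]  ->  [[25550255, 15053834], [10830381, 6381101]]
... * rho(b^-1) = [[9, -5], [-7, 4]]  ->  [[124575457, -67535939], [52805722, -28627501]]
... * rho(a^-1) = [[3, 2], [1, 1]]  ->  [[306190432, 181614975], [129789665, 76983943]]
... * rho(b^-1) = [[9, -5], [-7, 4]]  ->  [[1484409063, -804492260], [629219384, -341012553]]
tr = 1484409063 + -341012553 = 1143396510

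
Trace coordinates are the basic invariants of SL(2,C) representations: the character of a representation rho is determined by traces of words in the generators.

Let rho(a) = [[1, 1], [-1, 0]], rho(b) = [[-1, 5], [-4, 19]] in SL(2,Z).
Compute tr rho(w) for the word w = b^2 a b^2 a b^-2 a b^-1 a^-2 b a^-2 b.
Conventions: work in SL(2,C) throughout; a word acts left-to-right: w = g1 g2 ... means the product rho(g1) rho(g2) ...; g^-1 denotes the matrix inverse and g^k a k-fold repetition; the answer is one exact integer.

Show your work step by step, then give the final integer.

-177089796352

rho(b) = [[-1, 5], [-4, 19]]
... * rho(b) = [[-1, 5], [-4, 19]]  ->  [[-19, 90], [-72, 341]]
... * rho(a) = [[1, 1], [-1, 0]]  ->  [[-109, -19], [-413, -72]]
... * rho(b) = [[-1, 5], [-4, 19]]  ->  [[185, -906], [701, -3433]]
... * rho(b) = [[-1, 5], [-4, 19]]  ->  [[3439, -16289], [13031, -61722]]
... * rho(a) = [[1, 1], [-1, 0]]  ->  [[19728, 3439], [74753, 13031]]
... * rho(b^-1) = [[19, -5], [4, -1]]  ->  [[388588, -102079], [1472431, -386796]]
... * rho(b^-1) = [[19, -5], [4, -1]]  ->  [[6974856, -1840861], [26429005, -6975359]]
... * rho(a) = [[1, 1], [-1, 0]]  ->  [[8815717, 6974856], [33404364, 26429005]]
... * rho(b^-1) = [[19, -5], [4, -1]]  ->  [[195398047, -51053441], [740398936, -193450825]]
... * rho(a^-1) = [[0, -1], [1, 1]]  ->  [[-51053441, -246451488], [-193450825, -933849761]]
... * rho(a^-1) = [[0, -1], [1, 1]]  ->  [[-246451488, -195398047], [-933849761, -740398936]]
... * rho(b) = [[-1, 5], [-4, 19]]  ->  [[1028043676, -4944820333], [3895445505, -18736828589]]
... * rho(a^-1) = [[0, -1], [1, 1]]  ->  [[-4944820333, -5972864009], [-18736828589, -22632274094]]
... * rho(a^-1) = [[0, -1], [1, 1]]  ->  [[-5972864009, -1028043676], [-22632274094, -3895445505]]
... * rho(b) = [[-1, 5], [-4, 19]]  ->  [[10085038713, -49397149889], [38214056114, -187174835065]]
tr = 10085038713 + -187174835065 = -177089796352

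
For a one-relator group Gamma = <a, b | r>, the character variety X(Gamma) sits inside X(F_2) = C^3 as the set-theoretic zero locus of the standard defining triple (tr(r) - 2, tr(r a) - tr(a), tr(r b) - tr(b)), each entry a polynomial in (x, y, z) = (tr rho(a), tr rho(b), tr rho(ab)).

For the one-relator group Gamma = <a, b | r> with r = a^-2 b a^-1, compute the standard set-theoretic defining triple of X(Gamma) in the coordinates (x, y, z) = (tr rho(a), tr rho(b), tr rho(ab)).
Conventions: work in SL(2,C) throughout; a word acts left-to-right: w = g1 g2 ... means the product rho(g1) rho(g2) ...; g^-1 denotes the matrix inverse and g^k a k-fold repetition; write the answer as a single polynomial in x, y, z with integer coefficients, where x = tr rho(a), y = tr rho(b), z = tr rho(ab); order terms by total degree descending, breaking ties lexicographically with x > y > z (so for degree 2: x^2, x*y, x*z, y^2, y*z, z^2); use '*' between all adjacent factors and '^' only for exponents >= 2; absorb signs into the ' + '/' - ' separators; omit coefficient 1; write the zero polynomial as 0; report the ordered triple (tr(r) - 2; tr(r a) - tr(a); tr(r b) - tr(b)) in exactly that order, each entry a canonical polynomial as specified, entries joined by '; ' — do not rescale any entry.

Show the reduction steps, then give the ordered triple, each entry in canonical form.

apply: trace(b a^-1) = trace(b) trace(a) - trace(b a)  (eliminate a^-1) = x*y - z
trace(a^-2 b) = trace(b a^-1) trace(a) - trace(b)  (eliminate a^-1) = x^2*y - x*z - y
trace(a^-2 b a^-1) = trace(a^-2 b) trace(a) - trace(a^-2 b a)  (eliminate a^-1) = x^3*y - x^2*z - 2*x*y + z
apply: trace(b^2) = trace(b) trace(b) - trace(1)   [square of b] = y^2 - 2
apply: trace(b^2 a) = trace(b) trace(a b) - trace(a)   [square of b] = y*z - x
trace(b a^-1 b) = trace(b^2) trace(a) - trace(b^2 a)   [inverse elimination on a] = x*y^2 - y*z - x
apply: trace(b a b a) = trace(a b) trace(a b) - trace(1)   [split at a repeated a] = z^2 - 2
trace(b a^-1 b a) = trace(b a b) trace(a) - trace(b a b a)   [inverse elimination on a] = x*y*z - x^2 - z^2 + 2
apply: trace(b a^-1 b a^-1) = trace(b a^-1 b) trace(a) - trace(b a^-1 b a)   [inverse elimination on a] = x^2*y^2 - 2*x*y*z + z^2 - 2
trace(a^-2 b a^-1 b) = trace(b a^-1 b a^-1) trace(a) - trace(b a^-1 b)   [inverse elimination on a] = x^3*y^2 - 2*x^2*y*z - x*y^2 + x*z^2 + y*z - x
assemble the triple (trace(r) - 2; trace(r a) - x; trace(r b) - y)

x^3*y - x^2*z - 2*x*y + z - 2; x^2*y - x*z - x - y; x^3*y^2 - 2*x^2*y*z - x*y^2 + x*z^2 + y*z - x - y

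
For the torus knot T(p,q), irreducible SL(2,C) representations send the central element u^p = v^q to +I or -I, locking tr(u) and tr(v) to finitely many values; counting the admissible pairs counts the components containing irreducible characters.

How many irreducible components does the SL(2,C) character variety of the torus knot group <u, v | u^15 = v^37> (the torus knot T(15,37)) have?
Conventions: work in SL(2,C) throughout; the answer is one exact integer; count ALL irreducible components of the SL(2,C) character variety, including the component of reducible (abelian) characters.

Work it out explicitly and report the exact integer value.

For T(15,37): irreducibility forces the central element u^15 = v^37 to one of +I, -I.
On an irreducible component, tr(u) is locked at 2*cos(pi*alpha/15) for some alpha in 1..14, and tr(v) at 2*cos(pi*beta/37) for some beta in 1..36.
u^15 = (-1)^alpha I and v^37 = (-1)^beta I must agree, so alpha and beta have equal parity.
count pairs: odd alpha (7 choices) x odd beta (18), plus even alpha (7) x even beta (18): 7*18 + 7*18 = 252.
components with irreducible characters: 252; plus the single component of reducible (abelian) characters: total 253.

253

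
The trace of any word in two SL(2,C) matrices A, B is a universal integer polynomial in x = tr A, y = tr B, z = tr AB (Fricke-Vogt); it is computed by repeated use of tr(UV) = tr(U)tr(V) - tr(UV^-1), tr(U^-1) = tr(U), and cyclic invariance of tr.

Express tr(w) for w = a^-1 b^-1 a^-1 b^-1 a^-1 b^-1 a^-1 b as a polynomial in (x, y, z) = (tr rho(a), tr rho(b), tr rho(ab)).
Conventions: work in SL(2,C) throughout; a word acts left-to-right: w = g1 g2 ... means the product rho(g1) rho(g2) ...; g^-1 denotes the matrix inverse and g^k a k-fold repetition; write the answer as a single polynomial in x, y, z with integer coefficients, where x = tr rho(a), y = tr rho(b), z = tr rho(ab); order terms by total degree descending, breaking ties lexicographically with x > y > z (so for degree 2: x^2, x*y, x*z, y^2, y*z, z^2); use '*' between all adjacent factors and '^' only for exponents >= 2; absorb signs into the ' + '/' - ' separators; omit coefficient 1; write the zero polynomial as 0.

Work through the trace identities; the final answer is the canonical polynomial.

x*y*z^3 - y^2*z^2 - z^4 - 2*x*y*z + y^2 + 4*z^2 - 2

and trace(b^-1) = trace(b) = y
next, trace(b^-1 a) = trace(a) trace(b) - trace(a b)  (eliminate b^-1) = x*y - z
trace(b^-1 a^-1) = trace(b^-1) trace(a) - trace(b^-1 a)  (eliminate a^-1) = z
trace(a^-1 b^-1 a^-1) = trace(b^-1 a^-1) trace(a) - trace(b^-1)  (eliminate a^-1) = x*z - y
next, trace(a^-1 b a^-1) = trace(b a^-1) trace(a) - trace(b)  (eliminate a^-1) = x^2*y - x*z - y
trace(b^2) = trace(b) trace(b) - trace(1)  (reduce the b square) = y^2 - 2
trace(b^2 a) = trace(b) trace(a b) - trace(a)  (reduce the b square) = y*z - x
next, trace(b a^-1 b) = trace(b^2) trace(a) - trace(b^2 a)  (eliminate a^-1) = x*y^2 - y*z - x
trace(b a b a) = trace(a b) trace(a b) - trace(1)  (split on a) = z^2 - 2
trace(b a^-1 b a) = trace(b a b) trace(a) - trace(b a b a)  (eliminate a^-1) = x*y*z - x^2 - z^2 + 2
trace(a^-1 b a^-1 b) = trace(b a^-1 b) trace(a) - trace(b a^-1 b a)  (eliminate a^-1) = x^2*y^2 - 2*x*y*z + z^2 - 2
and trace(a^-1 b^-1 a^-1 b) = trace(a^-1 b a^-1) trace(b) - trace(a^-1 b a^-1 b)  (eliminate b^-1) = x*y*z - y^2 - z^2 + 2
trace(b^-1 a^-1 b^-1 a^-1) = trace(a^-1 b^-1 a^-1) trace(b) - trace(a^-1 b^-1 a^-1 b)  (eliminate b^-1) = z^2 - 2
trace(a^-1 b^-1 a^-1 b^-1 a^-1) = trace(b^-1 a^-1 b^-1 a^-1) trace(a) - trace(b^-1 a^-1 b^-1)  (eliminate a^-1) = x*z^2 - y*z - x
and trace(a^-2) = trace(a^-1) trace(a) - trace(1)  (eliminate a^-1) = x^2 - 2
trace(b a b a b) = trace(b) trace(a b a b) - trace(a b a)  (reduce the b square) = y*z^2 - x*z - y
trace(b a b a b a) = trace(a b) trace(a b a b) - trace(a^-1 b^-1)  (split on a) = z^3 - 3*z
trace(a^-1 b a b a b) = trace(b a b a b) trace(a) - trace(b a b a b a)  (eliminate a^-1) = x*y*z^2 - x^2*z - z^3 - x*y + 3*z
next, trace(b^-1 a^-1 b a b a) = trace(a^-1 b a b a) trace(b) - trace(a^-1 b a b a b)  (eliminate b^-1) = -x*y*z^2 + x^2*z + y^2*z + z^3 - 3*z
next, trace(a^-1 b^-1 a^-1 b a b) = trace(b^-1 a^-1 b a b) trace(a) - trace(b^-1 a^-1 b a b a)  (eliminate a^-1) = x*y*z^2 - x^2*z - y^2*z - z^3 + x*y + 3*z
and trace(a b a^-2 b^-1 a^-1 b) = trace(a^-1 b^-1 a^-1 b a b) trace(a) - trace(a^-1 b^-1 a^-1 b a b a)  (eliminate a^-1) = x^2*y*z^2 - x^3*z - x*y^2*z - x*z^3 + x^2*y + 3*x*z - y
trace(a^-1 b^-1 a^-1 b^-1 a b a^-1) = trace(a b a^-2 b^-1 a^-1) trace(b) - trace(a b a^-2 b^-1 a^-1 b)  (eliminate b^-1) = -x^2*y*z^2 + x^3*z + x*y^2*z + x*z^3 - 3*x*z - y
trace(b a b^2) = trace(b) trace(a b^2) - trace(a b)  (reduce the b square) = y^2*z - x*y - z
and trace(a b^2 a^-1 b) = trace(b a b^2) trace(a) - trace(b a b^2 a)  (eliminate a^-1) = x*y^2*z - x^2*y - y*z^2 + y
and trace(b a^-1 b^-1 a b) = trace(a b^2 a^-1) trace(b) - trace(a b^2 a^-1 b)  (eliminate b^-1) = -x*y^2*z + x^2*y + y^3 + y*z^2 - 3*y
and trace(b a^-1 b^-1 a b a) = trace(a b a b a^-1) trace(b) - trace(a b a b a^-1 b)  (eliminate b^-1) = -x*y*z^2 + x^2*z + y^2*z + z^3 - 3*z
and trace(a b a^-1 b a^-1 b^-1) = trace(b a^-1 b^-1 a b) trace(a) - trace(b a^-1 b^-1 a b a)  (eliminate a^-1) = -x^2*y^2*z + x^3*y + x*y^3 + 2*x*y*z^2 - x^2*z - y^2*z - z^3 - 3*x*y + 3*z
next, trace(b^-1 a b a^-1 b a^-1 b^-1) = trace(a b a^-1 b a^-1 b^-1) trace(b) - trace(a b a^-1 b a^-1)  (eliminate b^-1) = -x^2*y^3*z + x^3*y^2 + x*y^4 + 2*x*y^2*z^2 - x^2*y*z - y^3*z - y*z^3 - 4*x*y^2 + 4*y*z + x
next, trace(b a^2 b) = trace(b) trace(a^2 b) - trace(a^2)  (reduce the b square) = x*y*z - x^2 - y^2 + 2
and trace(b^2 a^2 b) = trace(b) trace(b a^2 b) - trace(b a^2)  (reduce the b square) = x*y^2*z - x^2*y - y^3 - x*z + 3*y
trace(b^2 a^2 b a) = trace(a) trace(b a b^2 a) - trace(b a b^2)  (reduce the a square) = x*y*z^2 - x^2*z - y^2*z + z
and trace(b a^2 b a^-1 b) = trace(b^2 a^2 b) trace(a) - trace(b^2 a^2 b a)  (eliminate a^-1) = x^2*y^2*z - x^3*y - x*y^3 - x*y*z^2 + y^2*z + 3*x*y - z
and trace(a b a^2) = trace(a) trace(a b a) - trace(a b)  (reduce the a square) = x^2*z - x*y - z
and trace(b a b a^2 b) = trace(b) trace(a b a^2 b) - trace(a b a^2)  (reduce the b square) = x*y*z^2 - x^2*z - y^2*z + z
and trace(b a b a^2 b a) = trace(a) trace(b a b a b a) - trace(b a b a b)  (reduce the a square) = x*z^3 - y*z^2 - 2*x*z + y
and trace(b a^2 b a^-1 b a) = trace(b a b a^2 b) trace(a) - trace(b a b a^2 b a)  (eliminate a^-1) = x^2*y*z^2 - x^3*z - x*y^2*z - x*z^3 + y*z^2 + 3*x*z - y
next, trace(a^2 b a^-1 b a^-1 b) = trace(b a^2 b a^-1 b) trace(a) - trace(b a^2 b a^-1 b a)  (eliminate a^-1) = x^3*y^2*z - x^4*y - x^2*y^3 - 2*x^2*y*z^2 + x^3*z + 2*x*y^2*z + x*z^3 + 3*x^2*y - y*z^2 - 4*x*z + y
trace(a b a^-1 b a^-1 b^-1 a) = trace(a^2 b a^-1 b a^-1) trace(b) - trace(a^2 b a^-1 b a^-1 b)  (eliminate b^-1) = -x^3*y^2*z + x^4*y + x^2*y^3 + 2*x^2*y*z^2 - x^3*z - x*y^2*z - x*z^3 - 4*x^2*y + 4*x*z + y
and trace(a b a b a^-1 b a) = trace(b a^2 b a b) trace(a) - trace(b a^2 b a b a)  (eliminate a^-1) = x^2*y*z^2 - x^3*z - x*y^2*z - x*z^3 + y*z^2 + 3*x*z - y
and trace(b a b a b a b) = trace(b) trace(a b a b a b) - trace(a b a b a)  (reduce the b square) = y*z^3 - x*z^2 - 2*y*z + x
trace(b a b a b a b a) = trace(a b a b) trace(a b a b) - trace(1)  (split on a) = z^4 - 4*z^2 + 2
trace(a b a b a^-1 b a b) = trace(b a b a b a b) trace(a) - trace(b a b a b a b a)  (eliminate a^-1) = x*y*z^3 - x^2*z^2 - z^4 - 2*x*y*z + x^2 + 4*z^2 - 2
and trace(b^-1 a b a b a^-1 b a) = trace(a b a b a^-1 b a) trace(b) - trace(a b a b a^-1 b a b)  (eliminate b^-1) = x^2*y^2*z^2 - x^3*y*z - x*y^3*z - 2*x*y*z^3 + x^2*z^2 + y^2*z^2 + z^4 + 5*x*y*z - x^2 - y^2 - 4*z^2 + 2
trace(a b a^-1 b a^-1 b^-1 a b) = trace(b^-1 a b a b a^-1 b) trace(a) - trace(b^-1 a b a b a^-1 b a)  (eliminate a^-1) = -x^2*y^2*z^2 + x^3*y*z + x*y^3*z + 2*x*y*z^3 - x^2*z^2 - y^2*z^2 - z^4 - 4*x*y*z + y^2 + 4*z^2 - 2
trace(b^-1 a b a^-1 b a^-1 b^-1 a) = trace(a b a^-1 b a^-1 b^-1 a) trace(b) - trace(a b a^-1 b a^-1 b^-1 a b)  (eliminate b^-1) = -x^3*y^3*z + x^4*y^2 + x^2*y^4 + 3*x^2*y^2*z^2 - 2*x^3*y*z - 2*x*y^3*z - 3*x*y*z^3 - 4*x^2*y^2 + x^2*z^2 + y^2*z^2 + z^4 + 8*x*y*z - 4*z^2 + 2
next, trace(a^-1 b^-1 a^-1 b^-1 a b a^-1 b) = trace(b^-1 a b a^-1 b a^-1 b^-1) trace(a) - trace(b^-1 a b a^-1 b a^-1 b^-1 a)  (eliminate a^-1) = -x^2*y^2*z^2 + x^3*y*z + x*y^3*z + 2*x*y*z^3 - x^2*z^2 - y^2*z^2 - z^4 - 4*x*y*z + x^2 + 4*z^2 - 2
next, trace(b a^-1 b^-1 a^-1 b^-1 a^-1 b^-1 a) = trace(a^-1 b^-1 a^-1 b^-1 a b a^-1) trace(b) - trace(a^-1 b^-1 a^-1 b^-1 a b a^-1 b)  (eliminate b^-1) = -x*y*z^3 + x^2*z^2 + y^2*z^2 + z^4 + x*y*z - x^2 - y^2 - 4*z^2 + 2
and trace(a^-1 b^-1 a^-1 b^-1 a^-1 b^-1 a^-1 b) = trace(b a^-1 b^-1 a^-1 b^-1 a^-1 b^-1) trace(a) - trace(b a^-1 b^-1 a^-1 b^-1 a^-1 b^-1 a)  (eliminate a^-1) = x*y*z^3 - y^2*z^2 - z^4 - 2*x*y*z + y^2 + 4*z^2 - 2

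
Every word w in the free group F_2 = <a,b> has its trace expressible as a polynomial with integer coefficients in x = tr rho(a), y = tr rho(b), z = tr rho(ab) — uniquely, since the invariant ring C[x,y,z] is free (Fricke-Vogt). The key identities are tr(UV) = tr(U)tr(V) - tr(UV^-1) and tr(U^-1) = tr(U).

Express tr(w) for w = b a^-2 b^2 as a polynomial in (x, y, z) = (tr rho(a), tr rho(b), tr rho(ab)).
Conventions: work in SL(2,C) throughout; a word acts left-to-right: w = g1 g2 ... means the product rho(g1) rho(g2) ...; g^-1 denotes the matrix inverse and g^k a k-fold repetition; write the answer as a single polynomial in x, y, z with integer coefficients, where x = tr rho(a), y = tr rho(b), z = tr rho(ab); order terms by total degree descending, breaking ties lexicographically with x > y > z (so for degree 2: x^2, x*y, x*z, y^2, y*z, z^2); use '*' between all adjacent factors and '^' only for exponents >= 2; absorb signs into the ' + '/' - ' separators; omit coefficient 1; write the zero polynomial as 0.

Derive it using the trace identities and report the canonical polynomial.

reduce: trace(b^2) = trace(b)*trace(b) - trace(1)   [square of b] = y^2 - 2
trace(b^3) = trace(b)*trace(b^2) - trace(b)   [square of b] = y^3 - 3*y
reduce: trace(a b^2) = trace(b)*trace(a b) - trace(a)   [square of b] = y*z - x
so trace(b^3 a) = trace(b)*trace(a b^2) - trace(a b)   [square of b] = y^2*z - x*y - z
trace(b^3 a^-1) = trace(b^3)*trace(a) - trace(b^3 a)   [inverse elimination on a] = x*y^3 - y^2*z - 2*x*y + z
so trace(b a^-2 b^2) = trace(b^3 a^-1)*trace(a) - trace(b^3)   [inverse elimination on a] = x^2*y^3 - x*y^2*z - 2*x^2*y - y^3 + x*z + 3*y

x^2*y^3 - x*y^2*z - 2*x^2*y - y^3 + x*z + 3*y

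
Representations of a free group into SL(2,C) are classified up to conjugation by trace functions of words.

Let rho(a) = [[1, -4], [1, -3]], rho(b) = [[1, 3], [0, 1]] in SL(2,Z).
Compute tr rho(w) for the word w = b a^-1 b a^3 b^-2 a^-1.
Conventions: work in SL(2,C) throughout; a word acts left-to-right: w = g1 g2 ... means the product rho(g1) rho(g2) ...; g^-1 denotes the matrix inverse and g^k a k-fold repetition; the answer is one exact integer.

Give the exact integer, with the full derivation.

rho(b) = [[1, 3], [0, 1]]
... * rho(a^-1) = [[-3, 4], [-1, 1]]  ->  [[-6, 7], [-1, 1]]
... * rho(b) = [[1, 3], [0, 1]]  ->  [[-6, -11], [-1, -2]]
... * rho(a) = [[1, -4], [1, -3]]  ->  [[-17, 57], [-3, 10]]
... * rho(a) = [[1, -4], [1, -3]]  ->  [[40, -103], [7, -18]]
... * rho(a) = [[1, -4], [1, -3]]  ->  [[-63, 149], [-11, 26]]
... * rho(b^-1) = [[1, -3], [0, 1]]  ->  [[-63, 338], [-11, 59]]
... * rho(b^-1) = [[1, -3], [0, 1]]  ->  [[-63, 527], [-11, 92]]
... * rho(a^-1) = [[-3, 4], [-1, 1]]  ->  [[-338, 275], [-59, 48]]
tr = -338 + 48 = -290

-290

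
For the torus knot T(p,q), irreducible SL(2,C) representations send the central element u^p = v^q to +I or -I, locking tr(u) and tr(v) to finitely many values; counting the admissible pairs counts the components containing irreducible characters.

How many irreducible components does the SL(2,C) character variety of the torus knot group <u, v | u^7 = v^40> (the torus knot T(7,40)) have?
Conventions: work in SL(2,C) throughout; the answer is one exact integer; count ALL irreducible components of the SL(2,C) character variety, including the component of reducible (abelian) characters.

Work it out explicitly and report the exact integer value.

Gamma = < u, v | u^7 = v^40 > (torus knot T(7,40)); the central element u^7 = v^40 acts as +I or -I in any irreducible SL(2,C) representation.
On an irreducible component, tr(u) is locked at 2*cos(pi*alpha/7) for some alpha in 1..6, and tr(v) at 2*cos(pi*beta/40) for some beta in 1..39.
Consistency of u^7 = (-1)^alpha I with v^40 = (-1)^beta I forces alpha = beta (mod 2).
Enumerate parity-matched pairs: 3*20 odd-odd plus 3*19 even-even gives 117.
Total: 117 irreducible-character components + 1 reducible (abelian) component = 118.

118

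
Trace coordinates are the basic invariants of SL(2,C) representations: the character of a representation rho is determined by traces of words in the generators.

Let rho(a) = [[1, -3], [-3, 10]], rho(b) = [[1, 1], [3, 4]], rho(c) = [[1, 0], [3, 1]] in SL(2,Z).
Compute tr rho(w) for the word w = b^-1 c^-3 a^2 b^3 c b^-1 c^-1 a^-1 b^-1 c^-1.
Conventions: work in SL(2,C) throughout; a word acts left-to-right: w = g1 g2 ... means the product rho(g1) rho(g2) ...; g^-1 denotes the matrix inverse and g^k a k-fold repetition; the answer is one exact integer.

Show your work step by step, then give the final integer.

rho(b^-1) = [[4, -1], [-3, 1]]
... * rho(c^-1) = [[1, 0], [-3, 1]]  ->  [[7, -1], [-6, 1]]
... * rho(c^-1) = [[1, 0], [-3, 1]]  ->  [[10, -1], [-9, 1]]
... * rho(c^-1) = [[1, 0], [-3, 1]]  ->  [[13, -1], [-12, 1]]
... * rho(a) = [[1, -3], [-3, 10]]  ->  [[16, -49], [-15, 46]]
... * rho(a) = [[1, -3], [-3, 10]]  ->  [[163, -538], [-153, 505]]
... * rho(b) = [[1, 1], [3, 4]]  ->  [[-1451, -1989], [1362, 1867]]
... * rho(b) = [[1, 1], [3, 4]]  ->  [[-7418, -9407], [6963, 8830]]
... * rho(b) = [[1, 1], [3, 4]]  ->  [[-35639, -45046], [33453, 42283]]
... * rho(c) = [[1, 0], [3, 1]]  ->  [[-170777, -45046], [160302, 42283]]
... * rho(b^-1) = [[4, -1], [-3, 1]]  ->  [[-547970, 125731], [514359, -118019]]
... * rho(c^-1) = [[1, 0], [-3, 1]]  ->  [[-925163, 125731], [868416, -118019]]
... * rho(a^-1) = [[10, 3], [3, 1]]  ->  [[-8874437, -2649758], [8330103, 2487229]]
... * rho(b^-1) = [[4, -1], [-3, 1]]  ->  [[-27548474, 6224679], [25858725, -5842874]]
... * rho(c^-1) = [[1, 0], [-3, 1]]  ->  [[-46222511, 6224679], [43387347, -5842874]]
tr = -46222511 + -5842874 = -52065385

-52065385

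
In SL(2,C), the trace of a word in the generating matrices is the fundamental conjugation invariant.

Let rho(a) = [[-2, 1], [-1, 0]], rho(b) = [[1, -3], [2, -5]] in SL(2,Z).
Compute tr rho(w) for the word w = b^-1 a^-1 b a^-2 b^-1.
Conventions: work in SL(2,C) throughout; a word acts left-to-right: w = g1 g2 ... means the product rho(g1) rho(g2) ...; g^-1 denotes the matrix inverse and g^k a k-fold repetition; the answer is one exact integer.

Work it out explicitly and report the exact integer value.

rho(b^-1) = [[-5, 3], [-2, 1]]
... * rho(a^-1) = [[0, -1], [1, -2]]  ->  [[3, -1], [1, 0]]
... * rho(b) = [[1, -3], [2, -5]]  ->  [[1, -4], [1, -3]]
... * rho(a^-1) = [[0, -1], [1, -2]]  ->  [[-4, 7], [-3, 5]]
... * rho(a^-1) = [[0, -1], [1, -2]]  ->  [[7, -10], [5, -7]]
... * rho(b^-1) = [[-5, 3], [-2, 1]]  ->  [[-15, 11], [-11, 8]]
tr = -15 + 8 = -7

-7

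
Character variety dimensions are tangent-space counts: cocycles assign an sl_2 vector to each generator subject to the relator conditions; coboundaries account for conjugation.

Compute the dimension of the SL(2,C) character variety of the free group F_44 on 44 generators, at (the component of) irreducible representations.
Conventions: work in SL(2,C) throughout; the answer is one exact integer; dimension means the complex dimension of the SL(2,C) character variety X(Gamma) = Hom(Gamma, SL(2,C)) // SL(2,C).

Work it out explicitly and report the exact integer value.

Gamma = F_44 has 44 generators and no relators.
Z^1(Gamma, Ad rho) = (sl_2)^44: a cocycle is a free choice of one sl_2 vector per generator, so dim Z^1 = 3*44 = 132.
At an irreducible rho the centralizer of the image in sl_2 is 0, so the coboundary map sl_2 -> Z^1 is injective: dim B^1 = 3.
Therefore dim X = 132 - 3 = 129.

129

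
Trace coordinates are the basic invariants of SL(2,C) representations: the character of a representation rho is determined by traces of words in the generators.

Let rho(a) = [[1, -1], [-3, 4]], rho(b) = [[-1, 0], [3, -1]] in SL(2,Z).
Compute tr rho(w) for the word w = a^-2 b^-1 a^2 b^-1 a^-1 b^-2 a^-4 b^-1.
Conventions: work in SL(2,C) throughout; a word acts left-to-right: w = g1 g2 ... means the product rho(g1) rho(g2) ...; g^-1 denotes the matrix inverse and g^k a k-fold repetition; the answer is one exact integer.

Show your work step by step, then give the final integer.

rho(a^-1) = [[4, 1], [3, 1]]
... * rho(a^-1) = [[4, 1], [3, 1]]  ->  [[19, 5], [15, 4]]
... * rho(b^-1) = [[-1, 0], [-3, -1]]  ->  [[-34, -5], [-27, -4]]
... * rho(a) = [[1, -1], [-3, 4]]  ->  [[-19, 14], [-15, 11]]
... * rho(a) = [[1, -1], [-3, 4]]  ->  [[-61, 75], [-48, 59]]
... * rho(b^-1) = [[-1, 0], [-3, -1]]  ->  [[-164, -75], [-129, -59]]
... * rho(a^-1) = [[4, 1], [3, 1]]  ->  [[-881, -239], [-693, -188]]
... * rho(b^-1) = [[-1, 0], [-3, -1]]  ->  [[1598, 239], [1257, 188]]
... * rho(b^-1) = [[-1, 0], [-3, -1]]  ->  [[-2315, -239], [-1821, -188]]
... * rho(a^-1) = [[4, 1], [3, 1]]  ->  [[-9977, -2554], [-7848, -2009]]
... * rho(a^-1) = [[4, 1], [3, 1]]  ->  [[-47570, -12531], [-37419, -9857]]
... * rho(a^-1) = [[4, 1], [3, 1]]  ->  [[-227873, -60101], [-179247, -47276]]
... * rho(a^-1) = [[4, 1], [3, 1]]  ->  [[-1091795, -287974], [-858816, -226523]]
... * rho(b^-1) = [[-1, 0], [-3, -1]]  ->  [[1955717, 287974], [1538385, 226523]]
tr = 1955717 + 226523 = 2182240

2182240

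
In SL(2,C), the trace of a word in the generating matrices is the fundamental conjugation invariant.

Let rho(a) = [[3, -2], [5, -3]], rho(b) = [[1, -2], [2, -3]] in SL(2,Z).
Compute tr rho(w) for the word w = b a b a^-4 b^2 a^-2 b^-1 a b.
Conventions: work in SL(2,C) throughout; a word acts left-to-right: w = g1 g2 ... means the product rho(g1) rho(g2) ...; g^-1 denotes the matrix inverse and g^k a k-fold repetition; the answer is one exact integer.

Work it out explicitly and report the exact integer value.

rho(b) = [[1, -2], [2, -3]]
... * rho(a) = [[3, -2], [5, -3]]  ->  [[-7, 4], [-9, 5]]
... * rho(b) = [[1, -2], [2, -3]]  ->  [[1, 2], [1, 3]]
... * rho(a^-1) = [[-3, 2], [-5, 3]]  ->  [[-13, 8], [-18, 11]]
... * rho(a^-1) = [[-3, 2], [-5, 3]]  ->  [[-1, -2], [-1, -3]]
... * rho(a^-1) = [[-3, 2], [-5, 3]]  ->  [[13, -8], [18, -11]]
... * rho(a^-1) = [[-3, 2], [-5, 3]]  ->  [[1, 2], [1, 3]]
... * rho(b) = [[1, -2], [2, -3]]  ->  [[5, -8], [7, -11]]
... * rho(b) = [[1, -2], [2, -3]]  ->  [[-11, 14], [-15, 19]]
... * rho(a^-1) = [[-3, 2], [-5, 3]]  ->  [[-37, 20], [-50, 27]]
... * rho(a^-1) = [[-3, 2], [-5, 3]]  ->  [[11, -14], [15, -19]]
... * rho(b^-1) = [[-3, 2], [-2, 1]]  ->  [[-5, 8], [-7, 11]]
... * rho(a) = [[3, -2], [5, -3]]  ->  [[25, -14], [34, -19]]
... * rho(b) = [[1, -2], [2, -3]]  ->  [[-3, -8], [-4, -11]]
tr = -3 + -11 = -14

-14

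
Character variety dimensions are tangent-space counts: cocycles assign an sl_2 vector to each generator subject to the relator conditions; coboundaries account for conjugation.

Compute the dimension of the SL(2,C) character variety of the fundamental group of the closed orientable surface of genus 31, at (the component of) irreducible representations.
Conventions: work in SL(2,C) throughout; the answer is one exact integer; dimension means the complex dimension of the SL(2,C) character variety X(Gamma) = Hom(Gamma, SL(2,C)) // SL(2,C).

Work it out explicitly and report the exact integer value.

The genus-31 surface group: 2g = 62 generators, one relator prod [a_i, b_i].
A cocycle assigns one sl_2 vector per generator subject to the relator condition d_2(z) = 0: dim of the unconstrained space is 3*2g = 186.
d_2 is surjective at irreducible rho (its cokernel H^2 is dual to H^0 = 0), so dim Z^1 = 186 - 3 = 183.
dim B^1 = 3 (coboundaries, injective at irreducible rho).
dim H^1 = 183 - 3 = 180 = dim X.

180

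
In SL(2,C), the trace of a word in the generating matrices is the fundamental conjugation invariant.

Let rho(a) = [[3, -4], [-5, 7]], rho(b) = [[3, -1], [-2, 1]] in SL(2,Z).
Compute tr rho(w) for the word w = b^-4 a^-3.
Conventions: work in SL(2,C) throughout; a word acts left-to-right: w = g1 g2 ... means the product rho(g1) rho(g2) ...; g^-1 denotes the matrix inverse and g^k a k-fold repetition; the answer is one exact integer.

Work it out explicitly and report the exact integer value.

143986

rho(b^-1) = [[1, 1], [2, 3]]
... * rho(b^-1) = [[1, 1], [2, 3]]  ->  [[3, 4], [8, 11]]
... * rho(b^-1) = [[1, 1], [2, 3]]  ->  [[11, 15], [30, 41]]
... * rho(b^-1) = [[1, 1], [2, 3]]  ->  [[41, 56], [112, 153]]
... * rho(a^-1) = [[7, 4], [5, 3]]  ->  [[567, 332], [1549, 907]]
... * rho(a^-1) = [[7, 4], [5, 3]]  ->  [[5629, 3264], [15378, 8917]]
... * rho(a^-1) = [[7, 4], [5, 3]]  ->  [[55723, 32308], [152231, 88263]]
tr = 55723 + 88263 = 143986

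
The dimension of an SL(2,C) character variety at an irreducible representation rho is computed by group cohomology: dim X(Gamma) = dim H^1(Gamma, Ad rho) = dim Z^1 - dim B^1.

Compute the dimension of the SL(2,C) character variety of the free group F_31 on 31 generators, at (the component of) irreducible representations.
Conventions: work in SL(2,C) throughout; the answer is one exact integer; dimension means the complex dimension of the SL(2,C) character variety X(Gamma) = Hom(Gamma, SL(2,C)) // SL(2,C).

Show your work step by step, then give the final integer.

90

Gamma = F_31 has 31 generators and no relators.
A cocycle picks one sl_2 vector per generator freely, giving dim Z^1 = 3*31 = 93.
dim B^1 = 3: the coboundary map is injective because an irreducible image has centralizer 0 in sl_2.
Therefore dim X = 93 - 3 = 90.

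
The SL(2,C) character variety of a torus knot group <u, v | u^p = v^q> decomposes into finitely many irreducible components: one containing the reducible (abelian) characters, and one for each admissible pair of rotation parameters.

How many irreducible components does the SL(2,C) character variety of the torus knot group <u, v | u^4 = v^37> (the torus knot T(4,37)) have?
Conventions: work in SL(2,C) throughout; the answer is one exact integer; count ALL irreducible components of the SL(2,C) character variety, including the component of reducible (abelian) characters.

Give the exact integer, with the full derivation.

55

For T(4,37): irreducibility forces the central element u^4 = v^37 to one of +I, -I.
This locks tr(u) to 2*cos(pi*alpha/4), alpha in 1..3, and tr(v) to 2*cos(pi*beta/37), beta in 1..36, on each component of irreducible characters.
Consistency of u^4 = (-1)^alpha I with v^37 = (-1)^beta I forces alpha = beta (mod 2).
count pairs: odd alpha (2 choices) x odd beta (18), plus even alpha (1) x even beta (18): 2*18 + 1*18 = 54.
Total: 54 irreducible-character components + 1 reducible (abelian) component = 55.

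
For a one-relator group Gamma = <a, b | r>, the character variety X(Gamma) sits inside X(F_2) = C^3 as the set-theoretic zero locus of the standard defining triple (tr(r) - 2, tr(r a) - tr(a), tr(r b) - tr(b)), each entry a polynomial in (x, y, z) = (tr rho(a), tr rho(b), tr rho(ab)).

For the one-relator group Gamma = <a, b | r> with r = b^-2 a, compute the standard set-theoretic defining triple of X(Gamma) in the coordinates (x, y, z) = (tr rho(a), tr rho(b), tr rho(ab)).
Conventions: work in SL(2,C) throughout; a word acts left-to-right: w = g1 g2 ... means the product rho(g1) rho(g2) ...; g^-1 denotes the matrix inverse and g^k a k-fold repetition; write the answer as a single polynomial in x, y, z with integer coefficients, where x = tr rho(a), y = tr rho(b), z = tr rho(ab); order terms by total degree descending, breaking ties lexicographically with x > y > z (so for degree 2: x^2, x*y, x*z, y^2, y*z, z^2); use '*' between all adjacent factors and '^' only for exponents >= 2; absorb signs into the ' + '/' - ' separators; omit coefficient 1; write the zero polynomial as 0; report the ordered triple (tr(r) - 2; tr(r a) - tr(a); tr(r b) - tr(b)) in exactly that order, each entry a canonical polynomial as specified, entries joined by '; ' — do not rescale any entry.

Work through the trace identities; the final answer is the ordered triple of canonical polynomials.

x*y^2 - y*z - x - 2; x^2*y^2 - x*y*z - x^2 - y^2 - x + 2; x*y - y - z

use: tr(b^-1 a) = tr(a)*tr(b) - tr(a b)  (eliminate b^-1) = x*y - z
tr(b^-2 a) = tr(b^-1 a)*tr(b) - tr(b^-1 a b)  (eliminate b^-1) = x*y^2 - y*z - x
tr(a^2) = tr(a)*tr(a) - tr(1) = x^2 - 2
tr(a^2 b) = tr(a)*tr(b a) - tr(b) = x*z - y
use: tr(b^-1 a^2) = tr(a^2)*tr(b) - tr(a^2 b) = x^2*y - x*z - y
tr(b^-2 a^2) = tr(b^-1 a^2)*tr(b) - tr(b^-1 a^2 b) = x^2*y^2 - x*y*z - x^2 - y^2 + 2
assemble the triple (tr(r) - 2; tr(r a) - x; tr(r b) - y)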